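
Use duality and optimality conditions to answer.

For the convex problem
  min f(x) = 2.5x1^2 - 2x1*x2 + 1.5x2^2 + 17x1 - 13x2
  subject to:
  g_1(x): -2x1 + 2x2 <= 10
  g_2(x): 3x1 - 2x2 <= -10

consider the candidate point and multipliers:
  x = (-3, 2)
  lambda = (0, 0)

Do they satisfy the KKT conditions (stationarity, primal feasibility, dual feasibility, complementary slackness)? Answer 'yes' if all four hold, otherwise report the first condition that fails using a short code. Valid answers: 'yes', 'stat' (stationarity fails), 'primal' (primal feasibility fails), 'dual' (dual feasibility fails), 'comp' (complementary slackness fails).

Gradient of f: grad f(x) = Q x + c = (-2, -1)
Constraint values g_i(x) = a_i^T x - b_i:
  g_1((-3, 2)) = 0
  g_2((-3, 2)) = -3
Stationarity residual: grad f(x) + sum_i lambda_i a_i = (-2, -1)
  -> stationarity FAILS
Primal feasibility (all g_i <= 0): OK
Dual feasibility (all lambda_i >= 0): OK
Complementary slackness (lambda_i * g_i(x) = 0 for all i): OK

Verdict: the first failing condition is stationarity -> stat.

stat


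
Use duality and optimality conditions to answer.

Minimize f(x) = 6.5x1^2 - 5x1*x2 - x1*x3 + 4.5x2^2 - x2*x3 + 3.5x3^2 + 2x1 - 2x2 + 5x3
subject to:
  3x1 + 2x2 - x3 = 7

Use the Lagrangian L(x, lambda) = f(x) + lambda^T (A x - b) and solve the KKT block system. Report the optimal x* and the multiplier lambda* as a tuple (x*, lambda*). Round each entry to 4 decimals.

Form the Lagrangian:
  L(x, lambda) = (1/2) x^T Q x + c^T x + lambda^T (A x - b)
Stationarity (grad_x L = 0): Q x + c + A^T lambda = 0.
Primal feasibility: A x = b.

This gives the KKT block system:
  [ Q   A^T ] [ x     ]   [-c ]
  [ A    0  ] [ lambda ] = [ b ]

Solving the linear system:
  x*      = (1.091, 1.4572, -0.8126)
  lambda* = (-3.2364)
  f(x*)   = 8.9296

x* = (1.091, 1.4572, -0.8126), lambda* = (-3.2364)


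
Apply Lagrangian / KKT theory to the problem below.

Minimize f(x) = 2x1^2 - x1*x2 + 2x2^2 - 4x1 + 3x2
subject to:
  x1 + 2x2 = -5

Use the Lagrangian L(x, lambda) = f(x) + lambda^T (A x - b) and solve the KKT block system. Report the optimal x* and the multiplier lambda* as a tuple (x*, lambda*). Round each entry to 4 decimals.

Form the Lagrangian:
  L(x, lambda) = (1/2) x^T Q x + c^T x + lambda^T (A x - b)
Stationarity (grad_x L = 0): Q x + c + A^T lambda = 0.
Primal feasibility: A x = b.

This gives the KKT block system:
  [ Q   A^T ] [ x     ]   [-c ]
  [ A    0  ] [ lambda ] = [ b ]

Solving the linear system:
  x*      = (-0.3333, -2.3333)
  lambda* = (3)
  f(x*)   = 4.6667

x* = (-0.3333, -2.3333), lambda* = (3)


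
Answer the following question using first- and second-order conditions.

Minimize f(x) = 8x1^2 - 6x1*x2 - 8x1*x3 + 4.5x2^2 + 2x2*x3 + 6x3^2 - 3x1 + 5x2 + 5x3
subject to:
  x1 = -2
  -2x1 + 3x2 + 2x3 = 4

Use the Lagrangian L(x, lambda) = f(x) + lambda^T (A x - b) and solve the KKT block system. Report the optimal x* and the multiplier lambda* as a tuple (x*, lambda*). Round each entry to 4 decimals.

Form the Lagrangian:
  L(x, lambda) = (1/2) x^T Q x + c^T x + lambda^T (A x - b)
Stationarity (grad_x L = 0): Q x + c + A^T lambda = 0.
Primal feasibility: A x = b.

This gives the KKT block system:
  [ Q   A^T ] [ x     ]   [-c ]
  [ A    0  ] [ lambda ] = [ b ]

Solving the linear system:
  x*      = (-2, 0.4833, -0.725)
  lambda* = (18.8333, -6.6333)
  f(x*)   = 34.4958

x* = (-2, 0.4833, -0.725), lambda* = (18.8333, -6.6333)


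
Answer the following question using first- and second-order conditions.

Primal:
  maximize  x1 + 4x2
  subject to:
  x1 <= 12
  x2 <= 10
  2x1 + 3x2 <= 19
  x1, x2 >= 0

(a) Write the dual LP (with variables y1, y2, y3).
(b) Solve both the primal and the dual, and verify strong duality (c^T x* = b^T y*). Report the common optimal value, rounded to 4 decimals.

The standard primal-dual pair for 'max c^T x s.t. A x <= b, x >= 0' is:
  Dual:  min b^T y  s.t.  A^T y >= c,  y >= 0.

So the dual LP is:
  minimize  12y1 + 10y2 + 19y3
  subject to:
    y1 + 2y3 >= 1
    y2 + 3y3 >= 4
    y1, y2, y3 >= 0

Solving the primal: x* = (0, 6.3333).
  primal value c^T x* = 25.3333.
Solving the dual: y* = (0, 0, 1.3333).
  dual value b^T y* = 25.3333.
Strong duality: c^T x* = b^T y*. Confirmed.

25.3333


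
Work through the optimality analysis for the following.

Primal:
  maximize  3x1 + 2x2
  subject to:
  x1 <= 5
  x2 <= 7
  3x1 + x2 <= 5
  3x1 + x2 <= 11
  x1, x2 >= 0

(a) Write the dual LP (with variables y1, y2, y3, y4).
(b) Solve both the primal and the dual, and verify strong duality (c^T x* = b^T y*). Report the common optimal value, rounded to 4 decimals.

The standard primal-dual pair for 'max c^T x s.t. A x <= b, x >= 0' is:
  Dual:  min b^T y  s.t.  A^T y >= c,  y >= 0.

So the dual LP is:
  minimize  5y1 + 7y2 + 5y3 + 11y4
  subject to:
    y1 + 3y3 + 3y4 >= 3
    y2 + y3 + y4 >= 2
    y1, y2, y3, y4 >= 0

Solving the primal: x* = (0, 5).
  primal value c^T x* = 10.
Solving the dual: y* = (0, 0, 2, 0).
  dual value b^T y* = 10.
Strong duality: c^T x* = b^T y*. Confirmed.

10


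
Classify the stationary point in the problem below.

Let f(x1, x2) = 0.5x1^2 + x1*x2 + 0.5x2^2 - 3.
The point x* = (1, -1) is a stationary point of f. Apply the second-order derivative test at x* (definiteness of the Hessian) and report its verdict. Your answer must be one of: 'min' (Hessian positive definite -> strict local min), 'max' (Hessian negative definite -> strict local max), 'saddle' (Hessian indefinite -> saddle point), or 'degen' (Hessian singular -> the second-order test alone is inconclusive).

Compute the Hessian H = grad^2 f:
  H = [[1, 1], [1, 1]]
Verify stationarity: grad f(x*) = H x* + g = (0, 0).
Eigenvalues of H: 0, 2.
H has a zero eigenvalue (singular; positive semidefinite but not definite), so H is neither positive definite, negative definite, nor indefinite. The second-order test alone is inconclusive -> degen.
(Indeed, f is constant along the null direction of H through x*, so x* is not a strict local extremum.)

degen


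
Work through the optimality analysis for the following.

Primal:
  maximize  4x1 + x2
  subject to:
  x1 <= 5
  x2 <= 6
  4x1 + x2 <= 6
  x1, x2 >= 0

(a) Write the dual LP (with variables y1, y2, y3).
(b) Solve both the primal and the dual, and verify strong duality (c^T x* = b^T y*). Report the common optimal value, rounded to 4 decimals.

The standard primal-dual pair for 'max c^T x s.t. A x <= b, x >= 0' is:
  Dual:  min b^T y  s.t.  A^T y >= c,  y >= 0.

So the dual LP is:
  minimize  5y1 + 6y2 + 6y3
  subject to:
    y1 + 4y3 >= 4
    y2 + y3 >= 1
    y1, y2, y3 >= 0

Solving the primal: x* = (1.5, 0).
  primal value c^T x* = 6.
Solving the dual: y* = (0, 0, 1).
  dual value b^T y* = 6.
Strong duality: c^T x* = b^T y*. Confirmed.

6


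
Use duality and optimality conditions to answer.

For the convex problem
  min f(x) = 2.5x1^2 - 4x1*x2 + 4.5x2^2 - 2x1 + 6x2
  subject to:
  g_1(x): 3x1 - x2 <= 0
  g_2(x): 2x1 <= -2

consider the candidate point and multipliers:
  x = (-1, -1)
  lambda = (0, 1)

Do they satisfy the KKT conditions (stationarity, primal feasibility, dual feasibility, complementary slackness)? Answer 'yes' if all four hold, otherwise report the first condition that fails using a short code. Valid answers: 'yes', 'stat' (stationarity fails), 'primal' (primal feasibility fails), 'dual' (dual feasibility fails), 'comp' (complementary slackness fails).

Gradient of f: grad f(x) = Q x + c = (-3, 1)
Constraint values g_i(x) = a_i^T x - b_i:
  g_1((-1, -1)) = -2
  g_2((-1, -1)) = 0
Stationarity residual: grad f(x) + sum_i lambda_i a_i = (-1, 1)
  -> stationarity FAILS
Primal feasibility (all g_i <= 0): OK
Dual feasibility (all lambda_i >= 0): OK
Complementary slackness (lambda_i * g_i(x) = 0 for all i): OK

Verdict: the first failing condition is stationarity -> stat.

stat


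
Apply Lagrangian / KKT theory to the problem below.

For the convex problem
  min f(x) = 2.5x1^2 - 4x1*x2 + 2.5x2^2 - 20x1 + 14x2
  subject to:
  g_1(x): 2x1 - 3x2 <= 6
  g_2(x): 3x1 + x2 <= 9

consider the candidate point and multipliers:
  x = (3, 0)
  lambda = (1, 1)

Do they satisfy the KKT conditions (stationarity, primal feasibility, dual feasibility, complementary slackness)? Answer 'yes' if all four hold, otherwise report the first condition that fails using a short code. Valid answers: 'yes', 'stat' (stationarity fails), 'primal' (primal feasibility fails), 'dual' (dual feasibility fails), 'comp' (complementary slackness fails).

Gradient of f: grad f(x) = Q x + c = (-5, 2)
Constraint values g_i(x) = a_i^T x - b_i:
  g_1((3, 0)) = 0
  g_2((3, 0)) = 0
Stationarity residual: grad f(x) + sum_i lambda_i a_i = (0, 0)
  -> stationarity OK
Primal feasibility (all g_i <= 0): OK
Dual feasibility (all lambda_i >= 0): OK
Complementary slackness (lambda_i * g_i(x) = 0 for all i): OK

Verdict: yes, KKT holds.

yes


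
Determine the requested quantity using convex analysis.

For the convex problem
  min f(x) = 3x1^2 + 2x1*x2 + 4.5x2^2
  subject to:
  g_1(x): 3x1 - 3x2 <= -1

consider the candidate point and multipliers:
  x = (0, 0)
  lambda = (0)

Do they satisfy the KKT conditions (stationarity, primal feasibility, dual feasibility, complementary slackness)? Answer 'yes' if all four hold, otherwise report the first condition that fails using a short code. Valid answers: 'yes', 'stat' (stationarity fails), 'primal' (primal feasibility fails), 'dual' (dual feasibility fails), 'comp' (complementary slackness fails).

Gradient of f: grad f(x) = Q x + c = (0, 0)
Constraint values g_i(x) = a_i^T x - b_i:
  g_1((0, 0)) = 1
Stationarity residual: grad f(x) + sum_i lambda_i a_i = (0, 0)
  -> stationarity OK
Primal feasibility (all g_i <= 0): FAILS
Dual feasibility (all lambda_i >= 0): OK
Complementary slackness (lambda_i * g_i(x) = 0 for all i): OK

Verdict: the first failing condition is primal_feasibility -> primal.

primal


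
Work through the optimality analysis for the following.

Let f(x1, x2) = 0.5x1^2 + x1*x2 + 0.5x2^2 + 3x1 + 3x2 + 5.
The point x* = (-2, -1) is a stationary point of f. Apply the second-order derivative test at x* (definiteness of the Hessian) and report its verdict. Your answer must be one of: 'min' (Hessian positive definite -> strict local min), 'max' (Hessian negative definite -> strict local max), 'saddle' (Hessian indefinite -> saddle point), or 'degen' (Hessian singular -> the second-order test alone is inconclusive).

Compute the Hessian H = grad^2 f:
  H = [[1, 1], [1, 1]]
Verify stationarity: grad f(x*) = H x* + g = (0, 0).
Eigenvalues of H: 0, 2.
H has a zero eigenvalue (singular; positive semidefinite but not definite), so H is neither positive definite, negative definite, nor indefinite. The second-order test alone is inconclusive -> degen.
(Indeed, f is constant along the null direction of H through x*, so x* is not a strict local extremum.)

degen


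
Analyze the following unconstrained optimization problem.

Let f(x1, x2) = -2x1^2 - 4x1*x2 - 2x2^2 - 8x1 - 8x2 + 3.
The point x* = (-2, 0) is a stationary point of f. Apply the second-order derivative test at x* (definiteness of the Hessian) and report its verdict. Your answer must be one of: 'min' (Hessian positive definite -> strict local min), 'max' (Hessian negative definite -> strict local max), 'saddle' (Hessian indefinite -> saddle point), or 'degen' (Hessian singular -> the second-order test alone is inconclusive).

Compute the Hessian H = grad^2 f:
  H = [[-4, -4], [-4, -4]]
Verify stationarity: grad f(x*) = H x* + g = (0, 0).
Eigenvalues of H: -8, 0.
H has a zero eigenvalue (singular; negative semidefinite but not definite), so H is neither positive definite, negative definite, nor indefinite. The second-order test alone is inconclusive -> degen.
(Indeed, f is constant along the null direction of H through x*, so x* is not a strict local extremum.)

degen


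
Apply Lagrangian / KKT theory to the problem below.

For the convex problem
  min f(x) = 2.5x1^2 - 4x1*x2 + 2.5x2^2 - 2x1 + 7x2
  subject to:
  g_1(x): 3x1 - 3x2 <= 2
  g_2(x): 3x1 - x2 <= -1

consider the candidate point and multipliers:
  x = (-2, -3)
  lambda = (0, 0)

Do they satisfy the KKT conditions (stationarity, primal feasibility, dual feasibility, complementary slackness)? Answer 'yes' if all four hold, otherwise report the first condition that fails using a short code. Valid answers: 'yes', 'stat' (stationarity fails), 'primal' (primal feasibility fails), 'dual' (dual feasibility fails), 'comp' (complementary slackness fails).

Gradient of f: grad f(x) = Q x + c = (0, 0)
Constraint values g_i(x) = a_i^T x - b_i:
  g_1((-2, -3)) = 1
  g_2((-2, -3)) = -2
Stationarity residual: grad f(x) + sum_i lambda_i a_i = (0, 0)
  -> stationarity OK
Primal feasibility (all g_i <= 0): FAILS
Dual feasibility (all lambda_i >= 0): OK
Complementary slackness (lambda_i * g_i(x) = 0 for all i): OK

Verdict: the first failing condition is primal_feasibility -> primal.

primal


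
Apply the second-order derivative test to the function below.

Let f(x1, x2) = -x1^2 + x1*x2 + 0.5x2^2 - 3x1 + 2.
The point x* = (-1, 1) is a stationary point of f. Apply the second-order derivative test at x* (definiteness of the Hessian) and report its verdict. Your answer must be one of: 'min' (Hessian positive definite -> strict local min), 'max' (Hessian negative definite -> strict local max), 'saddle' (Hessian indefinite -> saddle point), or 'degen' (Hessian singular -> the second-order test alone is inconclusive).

Compute the Hessian H = grad^2 f:
  H = [[-2, 1], [1, 1]]
Verify stationarity: grad f(x*) = H x* + g = (0, 0).
Eigenvalues of H: -2.3028, 1.3028.
Eigenvalues have mixed signs, so H is indefinite -> x* is a saddle point.

saddle


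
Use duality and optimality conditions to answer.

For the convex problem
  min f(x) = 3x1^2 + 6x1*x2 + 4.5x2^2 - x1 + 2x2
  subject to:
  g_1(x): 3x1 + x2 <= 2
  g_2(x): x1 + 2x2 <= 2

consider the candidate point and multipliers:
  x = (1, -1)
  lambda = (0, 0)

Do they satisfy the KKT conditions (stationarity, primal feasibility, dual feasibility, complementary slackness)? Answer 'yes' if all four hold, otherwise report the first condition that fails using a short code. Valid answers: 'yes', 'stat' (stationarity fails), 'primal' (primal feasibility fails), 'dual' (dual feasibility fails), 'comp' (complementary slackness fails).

Gradient of f: grad f(x) = Q x + c = (-1, -1)
Constraint values g_i(x) = a_i^T x - b_i:
  g_1((1, -1)) = 0
  g_2((1, -1)) = -3
Stationarity residual: grad f(x) + sum_i lambda_i a_i = (-1, -1)
  -> stationarity FAILS
Primal feasibility (all g_i <= 0): OK
Dual feasibility (all lambda_i >= 0): OK
Complementary slackness (lambda_i * g_i(x) = 0 for all i): OK

Verdict: the first failing condition is stationarity -> stat.

stat


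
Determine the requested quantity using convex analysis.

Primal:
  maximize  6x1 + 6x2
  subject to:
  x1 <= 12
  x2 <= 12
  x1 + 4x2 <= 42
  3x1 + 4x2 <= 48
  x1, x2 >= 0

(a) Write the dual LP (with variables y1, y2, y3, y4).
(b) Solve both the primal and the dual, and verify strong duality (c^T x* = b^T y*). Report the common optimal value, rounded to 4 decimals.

The standard primal-dual pair for 'max c^T x s.t. A x <= b, x >= 0' is:
  Dual:  min b^T y  s.t.  A^T y >= c,  y >= 0.

So the dual LP is:
  minimize  12y1 + 12y2 + 42y3 + 48y4
  subject to:
    y1 + y3 + 3y4 >= 6
    y2 + 4y3 + 4y4 >= 6
    y1, y2, y3, y4 >= 0

Solving the primal: x* = (12, 3).
  primal value c^T x* = 90.
Solving the dual: y* = (1.5, 0, 0, 1.5).
  dual value b^T y* = 90.
Strong duality: c^T x* = b^T y*. Confirmed.

90


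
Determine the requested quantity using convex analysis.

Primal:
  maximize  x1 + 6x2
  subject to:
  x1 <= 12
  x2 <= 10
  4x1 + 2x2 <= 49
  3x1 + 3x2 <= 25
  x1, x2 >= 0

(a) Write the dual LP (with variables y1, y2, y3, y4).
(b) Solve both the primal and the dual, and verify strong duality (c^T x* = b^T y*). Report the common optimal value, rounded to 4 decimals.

The standard primal-dual pair for 'max c^T x s.t. A x <= b, x >= 0' is:
  Dual:  min b^T y  s.t.  A^T y >= c,  y >= 0.

So the dual LP is:
  minimize  12y1 + 10y2 + 49y3 + 25y4
  subject to:
    y1 + 4y3 + 3y4 >= 1
    y2 + 2y3 + 3y4 >= 6
    y1, y2, y3, y4 >= 0

Solving the primal: x* = (0, 8.3333).
  primal value c^T x* = 50.
Solving the dual: y* = (0, 0, 0, 2).
  dual value b^T y* = 50.
Strong duality: c^T x* = b^T y*. Confirmed.

50


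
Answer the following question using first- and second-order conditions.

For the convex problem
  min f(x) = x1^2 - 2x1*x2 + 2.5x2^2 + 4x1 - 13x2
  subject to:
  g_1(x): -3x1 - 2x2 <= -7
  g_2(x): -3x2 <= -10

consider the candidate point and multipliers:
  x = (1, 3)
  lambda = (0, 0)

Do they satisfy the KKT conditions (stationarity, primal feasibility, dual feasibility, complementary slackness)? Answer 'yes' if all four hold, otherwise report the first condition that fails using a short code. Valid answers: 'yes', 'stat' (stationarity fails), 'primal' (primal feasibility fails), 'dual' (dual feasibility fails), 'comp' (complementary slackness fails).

Gradient of f: grad f(x) = Q x + c = (0, 0)
Constraint values g_i(x) = a_i^T x - b_i:
  g_1((1, 3)) = -2
  g_2((1, 3)) = 1
Stationarity residual: grad f(x) + sum_i lambda_i a_i = (0, 0)
  -> stationarity OK
Primal feasibility (all g_i <= 0): FAILS
Dual feasibility (all lambda_i >= 0): OK
Complementary slackness (lambda_i * g_i(x) = 0 for all i): OK

Verdict: the first failing condition is primal_feasibility -> primal.

primal


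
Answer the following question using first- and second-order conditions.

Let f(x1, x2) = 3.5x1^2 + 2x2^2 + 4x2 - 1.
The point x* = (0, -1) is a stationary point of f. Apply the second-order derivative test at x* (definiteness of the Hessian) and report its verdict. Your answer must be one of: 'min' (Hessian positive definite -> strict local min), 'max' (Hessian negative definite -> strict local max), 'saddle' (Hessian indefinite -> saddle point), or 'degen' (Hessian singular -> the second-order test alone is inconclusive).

Compute the Hessian H = grad^2 f:
  H = [[7, 0], [0, 4]]
Verify stationarity: grad f(x*) = H x* + g = (0, 0).
Eigenvalues of H: 4, 7.
Both eigenvalues > 0, so H is positive definite -> x* is a strict local min.

min


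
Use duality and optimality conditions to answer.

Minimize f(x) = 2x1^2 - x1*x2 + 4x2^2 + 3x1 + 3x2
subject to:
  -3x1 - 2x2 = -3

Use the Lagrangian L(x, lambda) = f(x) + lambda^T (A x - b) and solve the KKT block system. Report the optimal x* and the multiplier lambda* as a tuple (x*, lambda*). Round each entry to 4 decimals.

Form the Lagrangian:
  L(x, lambda) = (1/2) x^T Q x + c^T x + lambda^T (A x - b)
Stationarity (grad_x L = 0): Q x + c + A^T lambda = 0.
Primal feasibility: A x = b.

This gives the KKT block system:
  [ Q   A^T ] [ x     ]   [-c ]
  [ A    0  ] [ lambda ] = [ b ]

Solving the linear system:
  x*      = (0.84, 0.24)
  lambda* = (2.04)
  f(x*)   = 4.68

x* = (0.84, 0.24), lambda* = (2.04)


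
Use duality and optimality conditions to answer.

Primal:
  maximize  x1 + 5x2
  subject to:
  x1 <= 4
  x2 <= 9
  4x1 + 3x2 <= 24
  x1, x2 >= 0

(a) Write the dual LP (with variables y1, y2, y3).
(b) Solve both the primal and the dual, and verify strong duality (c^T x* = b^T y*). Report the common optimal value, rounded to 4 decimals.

The standard primal-dual pair for 'max c^T x s.t. A x <= b, x >= 0' is:
  Dual:  min b^T y  s.t.  A^T y >= c,  y >= 0.

So the dual LP is:
  minimize  4y1 + 9y2 + 24y3
  subject to:
    y1 + 4y3 >= 1
    y2 + 3y3 >= 5
    y1, y2, y3 >= 0

Solving the primal: x* = (0, 8).
  primal value c^T x* = 40.
Solving the dual: y* = (0, 0, 1.6667).
  dual value b^T y* = 40.
Strong duality: c^T x* = b^T y*. Confirmed.

40


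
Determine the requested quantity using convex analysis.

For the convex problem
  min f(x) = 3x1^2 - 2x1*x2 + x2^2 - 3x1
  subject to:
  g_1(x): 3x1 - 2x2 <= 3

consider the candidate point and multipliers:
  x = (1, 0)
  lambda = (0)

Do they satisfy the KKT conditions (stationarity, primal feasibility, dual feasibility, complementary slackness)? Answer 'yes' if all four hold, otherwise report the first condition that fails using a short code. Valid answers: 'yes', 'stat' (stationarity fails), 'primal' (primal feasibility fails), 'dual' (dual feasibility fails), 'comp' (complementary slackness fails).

Gradient of f: grad f(x) = Q x + c = (3, -2)
Constraint values g_i(x) = a_i^T x - b_i:
  g_1((1, 0)) = 0
Stationarity residual: grad f(x) + sum_i lambda_i a_i = (3, -2)
  -> stationarity FAILS
Primal feasibility (all g_i <= 0): OK
Dual feasibility (all lambda_i >= 0): OK
Complementary slackness (lambda_i * g_i(x) = 0 for all i): OK

Verdict: the first failing condition is stationarity -> stat.

stat


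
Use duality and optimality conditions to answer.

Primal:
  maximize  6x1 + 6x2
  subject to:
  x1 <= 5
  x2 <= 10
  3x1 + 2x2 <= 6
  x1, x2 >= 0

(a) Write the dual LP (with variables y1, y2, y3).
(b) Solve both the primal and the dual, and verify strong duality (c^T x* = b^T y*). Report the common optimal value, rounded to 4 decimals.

The standard primal-dual pair for 'max c^T x s.t. A x <= b, x >= 0' is:
  Dual:  min b^T y  s.t.  A^T y >= c,  y >= 0.

So the dual LP is:
  minimize  5y1 + 10y2 + 6y3
  subject to:
    y1 + 3y3 >= 6
    y2 + 2y3 >= 6
    y1, y2, y3 >= 0

Solving the primal: x* = (0, 3).
  primal value c^T x* = 18.
Solving the dual: y* = (0, 0, 3).
  dual value b^T y* = 18.
Strong duality: c^T x* = b^T y*. Confirmed.

18


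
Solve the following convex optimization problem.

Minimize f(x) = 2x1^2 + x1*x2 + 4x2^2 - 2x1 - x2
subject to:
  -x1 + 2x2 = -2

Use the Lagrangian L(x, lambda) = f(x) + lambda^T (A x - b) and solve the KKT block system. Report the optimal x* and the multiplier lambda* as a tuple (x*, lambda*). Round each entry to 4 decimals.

Form the Lagrangian:
  L(x, lambda) = (1/2) x^T Q x + c^T x + lambda^T (A x - b)
Stationarity (grad_x L = 0): Q x + c + A^T lambda = 0.
Primal feasibility: A x = b.

This gives the KKT block system:
  [ Q   A^T ] [ x     ]   [-c ]
  [ A    0  ] [ lambda ] = [ b ]

Solving the linear system:
  x*      = (1.0714, -0.4643)
  lambda* = (1.8214)
  f(x*)   = 0.9821

x* = (1.0714, -0.4643), lambda* = (1.8214)


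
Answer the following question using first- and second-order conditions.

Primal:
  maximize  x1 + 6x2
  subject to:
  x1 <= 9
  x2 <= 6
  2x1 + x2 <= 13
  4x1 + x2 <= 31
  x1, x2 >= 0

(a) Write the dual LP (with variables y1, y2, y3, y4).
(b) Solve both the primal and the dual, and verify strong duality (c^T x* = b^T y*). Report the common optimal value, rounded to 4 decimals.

The standard primal-dual pair for 'max c^T x s.t. A x <= b, x >= 0' is:
  Dual:  min b^T y  s.t.  A^T y >= c,  y >= 0.

So the dual LP is:
  minimize  9y1 + 6y2 + 13y3 + 31y4
  subject to:
    y1 + 2y3 + 4y4 >= 1
    y2 + y3 + y4 >= 6
    y1, y2, y3, y4 >= 0

Solving the primal: x* = (3.5, 6).
  primal value c^T x* = 39.5.
Solving the dual: y* = (0, 5.5, 0.5, 0).
  dual value b^T y* = 39.5.
Strong duality: c^T x* = b^T y*. Confirmed.

39.5


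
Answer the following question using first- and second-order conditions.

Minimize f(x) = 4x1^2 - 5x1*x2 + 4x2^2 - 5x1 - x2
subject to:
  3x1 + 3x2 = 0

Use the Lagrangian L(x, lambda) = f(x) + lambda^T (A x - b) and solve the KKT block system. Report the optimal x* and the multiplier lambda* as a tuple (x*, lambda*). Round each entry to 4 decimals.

Form the Lagrangian:
  L(x, lambda) = (1/2) x^T Q x + c^T x + lambda^T (A x - b)
Stationarity (grad_x L = 0): Q x + c + A^T lambda = 0.
Primal feasibility: A x = b.

This gives the KKT block system:
  [ Q   A^T ] [ x     ]   [-c ]
  [ A    0  ] [ lambda ] = [ b ]

Solving the linear system:
  x*      = (0.1538, -0.1538)
  lambda* = (1)
  f(x*)   = -0.3077

x* = (0.1538, -0.1538), lambda* = (1)


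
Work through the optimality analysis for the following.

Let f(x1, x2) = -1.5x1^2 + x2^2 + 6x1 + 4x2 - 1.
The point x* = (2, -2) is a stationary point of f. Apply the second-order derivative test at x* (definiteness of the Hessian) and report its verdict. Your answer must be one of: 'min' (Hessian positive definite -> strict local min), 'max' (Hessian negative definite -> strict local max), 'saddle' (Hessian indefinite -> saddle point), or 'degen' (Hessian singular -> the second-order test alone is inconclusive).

Compute the Hessian H = grad^2 f:
  H = [[-3, 0], [0, 2]]
Verify stationarity: grad f(x*) = H x* + g = (0, 0).
Eigenvalues of H: -3, 2.
Eigenvalues have mixed signs, so H is indefinite -> x* is a saddle point.

saddle


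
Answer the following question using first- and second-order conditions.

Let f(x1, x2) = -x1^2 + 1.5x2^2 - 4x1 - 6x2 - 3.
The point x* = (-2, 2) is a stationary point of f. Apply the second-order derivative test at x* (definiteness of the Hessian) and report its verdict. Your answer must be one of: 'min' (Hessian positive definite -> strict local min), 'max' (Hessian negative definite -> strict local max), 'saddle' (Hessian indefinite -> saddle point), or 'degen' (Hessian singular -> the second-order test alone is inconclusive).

Compute the Hessian H = grad^2 f:
  H = [[-2, 0], [0, 3]]
Verify stationarity: grad f(x*) = H x* + g = (0, 0).
Eigenvalues of H: -2, 3.
Eigenvalues have mixed signs, so H is indefinite -> x* is a saddle point.

saddle


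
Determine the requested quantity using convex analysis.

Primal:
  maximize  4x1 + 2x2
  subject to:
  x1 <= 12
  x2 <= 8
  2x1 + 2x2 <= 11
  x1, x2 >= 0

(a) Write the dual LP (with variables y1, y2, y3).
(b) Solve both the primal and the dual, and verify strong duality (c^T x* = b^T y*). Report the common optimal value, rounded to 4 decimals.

The standard primal-dual pair for 'max c^T x s.t. A x <= b, x >= 0' is:
  Dual:  min b^T y  s.t.  A^T y >= c,  y >= 0.

So the dual LP is:
  minimize  12y1 + 8y2 + 11y3
  subject to:
    y1 + 2y3 >= 4
    y2 + 2y3 >= 2
    y1, y2, y3 >= 0

Solving the primal: x* = (5.5, 0).
  primal value c^T x* = 22.
Solving the dual: y* = (0, 0, 2).
  dual value b^T y* = 22.
Strong duality: c^T x* = b^T y*. Confirmed.

22


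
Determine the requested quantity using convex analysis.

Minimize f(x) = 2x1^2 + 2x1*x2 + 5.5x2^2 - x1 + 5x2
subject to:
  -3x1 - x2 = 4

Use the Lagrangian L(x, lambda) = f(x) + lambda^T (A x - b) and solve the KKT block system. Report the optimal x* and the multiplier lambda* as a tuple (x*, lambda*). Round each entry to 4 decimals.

Form the Lagrangian:
  L(x, lambda) = (1/2) x^T Q x + c^T x + lambda^T (A x - b)
Stationarity (grad_x L = 0): Q x + c + A^T lambda = 0.
Primal feasibility: A x = b.

This gives the KKT block system:
  [ Q   A^T ] [ x     ]   [-c ]
  [ A    0  ] [ lambda ] = [ b ]

Solving the linear system:
  x*      = (-1.1868, -0.4396)
  lambda* = (-2.2088)
  f(x*)   = 3.9121

x* = (-1.1868, -0.4396), lambda* = (-2.2088)


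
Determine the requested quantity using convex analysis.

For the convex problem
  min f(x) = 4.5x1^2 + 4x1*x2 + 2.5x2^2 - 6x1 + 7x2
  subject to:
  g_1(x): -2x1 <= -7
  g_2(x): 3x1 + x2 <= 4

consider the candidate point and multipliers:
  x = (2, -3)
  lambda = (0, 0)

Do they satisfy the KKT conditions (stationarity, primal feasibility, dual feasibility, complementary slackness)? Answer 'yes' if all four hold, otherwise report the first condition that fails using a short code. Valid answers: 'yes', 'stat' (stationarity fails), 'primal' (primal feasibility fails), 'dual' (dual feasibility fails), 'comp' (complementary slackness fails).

Gradient of f: grad f(x) = Q x + c = (0, 0)
Constraint values g_i(x) = a_i^T x - b_i:
  g_1((2, -3)) = 3
  g_2((2, -3)) = -1
Stationarity residual: grad f(x) + sum_i lambda_i a_i = (0, 0)
  -> stationarity OK
Primal feasibility (all g_i <= 0): FAILS
Dual feasibility (all lambda_i >= 0): OK
Complementary slackness (lambda_i * g_i(x) = 0 for all i): OK

Verdict: the first failing condition is primal_feasibility -> primal.

primal


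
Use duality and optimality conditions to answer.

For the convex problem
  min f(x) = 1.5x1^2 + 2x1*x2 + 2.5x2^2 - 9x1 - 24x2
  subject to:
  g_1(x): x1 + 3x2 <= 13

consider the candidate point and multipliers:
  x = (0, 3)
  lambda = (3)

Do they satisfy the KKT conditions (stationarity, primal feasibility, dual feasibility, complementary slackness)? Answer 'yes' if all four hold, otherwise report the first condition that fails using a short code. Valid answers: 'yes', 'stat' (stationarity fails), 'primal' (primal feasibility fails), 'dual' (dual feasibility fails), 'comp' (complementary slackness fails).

Gradient of f: grad f(x) = Q x + c = (-3, -9)
Constraint values g_i(x) = a_i^T x - b_i:
  g_1((0, 3)) = -4
Stationarity residual: grad f(x) + sum_i lambda_i a_i = (0, 0)
  -> stationarity OK
Primal feasibility (all g_i <= 0): OK
Dual feasibility (all lambda_i >= 0): OK
Complementary slackness (lambda_i * g_i(x) = 0 for all i): FAILS

Verdict: the first failing condition is complementary_slackness -> comp.

comp


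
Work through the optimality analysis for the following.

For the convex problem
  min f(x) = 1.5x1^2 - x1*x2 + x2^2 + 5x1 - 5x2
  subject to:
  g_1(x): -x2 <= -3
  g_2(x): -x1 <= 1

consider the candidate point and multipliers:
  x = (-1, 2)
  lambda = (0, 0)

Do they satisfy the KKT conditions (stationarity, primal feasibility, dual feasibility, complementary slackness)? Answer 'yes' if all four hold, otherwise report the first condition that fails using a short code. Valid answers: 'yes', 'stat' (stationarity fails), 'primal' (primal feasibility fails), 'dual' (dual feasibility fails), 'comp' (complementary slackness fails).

Gradient of f: grad f(x) = Q x + c = (0, 0)
Constraint values g_i(x) = a_i^T x - b_i:
  g_1((-1, 2)) = 1
  g_2((-1, 2)) = 0
Stationarity residual: grad f(x) + sum_i lambda_i a_i = (0, 0)
  -> stationarity OK
Primal feasibility (all g_i <= 0): FAILS
Dual feasibility (all lambda_i >= 0): OK
Complementary slackness (lambda_i * g_i(x) = 0 for all i): OK

Verdict: the first failing condition is primal_feasibility -> primal.

primal


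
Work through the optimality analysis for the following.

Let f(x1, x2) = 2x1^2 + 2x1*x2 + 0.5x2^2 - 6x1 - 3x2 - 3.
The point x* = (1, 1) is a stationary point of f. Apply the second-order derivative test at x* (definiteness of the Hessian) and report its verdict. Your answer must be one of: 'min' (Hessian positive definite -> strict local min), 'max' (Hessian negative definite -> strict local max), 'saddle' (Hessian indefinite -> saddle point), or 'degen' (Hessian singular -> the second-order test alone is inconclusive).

Compute the Hessian H = grad^2 f:
  H = [[4, 2], [2, 1]]
Verify stationarity: grad f(x*) = H x* + g = (0, 0).
Eigenvalues of H: 0, 5.
H has a zero eigenvalue (singular; positive semidefinite but not definite), so H is neither positive definite, negative definite, nor indefinite. The second-order test alone is inconclusive -> degen.
(Indeed, f is constant along the null direction of H through x*, so x* is not a strict local extremum.)

degen


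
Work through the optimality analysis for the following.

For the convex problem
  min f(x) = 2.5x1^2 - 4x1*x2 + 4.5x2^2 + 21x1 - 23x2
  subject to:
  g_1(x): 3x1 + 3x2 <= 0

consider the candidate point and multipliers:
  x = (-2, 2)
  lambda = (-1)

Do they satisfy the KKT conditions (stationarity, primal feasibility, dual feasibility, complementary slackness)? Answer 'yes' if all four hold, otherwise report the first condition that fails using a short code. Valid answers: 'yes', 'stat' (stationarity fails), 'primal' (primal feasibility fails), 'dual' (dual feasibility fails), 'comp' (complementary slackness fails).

Gradient of f: grad f(x) = Q x + c = (3, 3)
Constraint values g_i(x) = a_i^T x - b_i:
  g_1((-2, 2)) = 0
Stationarity residual: grad f(x) + sum_i lambda_i a_i = (0, 0)
  -> stationarity OK
Primal feasibility (all g_i <= 0): OK
Dual feasibility (all lambda_i >= 0): FAILS
Complementary slackness (lambda_i * g_i(x) = 0 for all i): OK

Verdict: the first failing condition is dual_feasibility -> dual.

dual


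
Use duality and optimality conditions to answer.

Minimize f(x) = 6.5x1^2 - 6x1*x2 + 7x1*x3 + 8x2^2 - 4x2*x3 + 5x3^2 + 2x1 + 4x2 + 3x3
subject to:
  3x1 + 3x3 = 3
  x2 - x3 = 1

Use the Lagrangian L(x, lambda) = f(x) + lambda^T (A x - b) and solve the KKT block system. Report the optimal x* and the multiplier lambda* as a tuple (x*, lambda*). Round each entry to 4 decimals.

Form the Lagrangian:
  L(x, lambda) = (1/2) x^T Q x + c^T x + lambda^T (A x - b)
Stationarity (grad_x L = 0): Q x + c + A^T lambda = 0.
Primal feasibility: A x = b.

This gives the KKT block system:
  [ Q   A^T ] [ x     ]   [-c ]
  [ A    0  ] [ lambda ] = [ b ]

Solving the linear system:
  x*      = (1.3793, 0.6207, -0.3793)
  lambda* = (-4.5172, -7.1724)
  f(x*)   = 12.4138

x* = (1.3793, 0.6207, -0.3793), lambda* = (-4.5172, -7.1724)


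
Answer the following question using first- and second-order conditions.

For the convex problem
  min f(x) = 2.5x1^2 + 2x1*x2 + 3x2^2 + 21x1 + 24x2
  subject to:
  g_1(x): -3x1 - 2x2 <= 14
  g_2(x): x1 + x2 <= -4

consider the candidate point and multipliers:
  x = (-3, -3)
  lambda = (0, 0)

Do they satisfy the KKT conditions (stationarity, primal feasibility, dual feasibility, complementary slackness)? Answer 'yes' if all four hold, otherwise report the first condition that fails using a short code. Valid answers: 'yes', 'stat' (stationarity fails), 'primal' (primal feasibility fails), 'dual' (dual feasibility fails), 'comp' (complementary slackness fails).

Gradient of f: grad f(x) = Q x + c = (0, 0)
Constraint values g_i(x) = a_i^T x - b_i:
  g_1((-3, -3)) = 1
  g_2((-3, -3)) = -2
Stationarity residual: grad f(x) + sum_i lambda_i a_i = (0, 0)
  -> stationarity OK
Primal feasibility (all g_i <= 0): FAILS
Dual feasibility (all lambda_i >= 0): OK
Complementary slackness (lambda_i * g_i(x) = 0 for all i): OK

Verdict: the first failing condition is primal_feasibility -> primal.

primal


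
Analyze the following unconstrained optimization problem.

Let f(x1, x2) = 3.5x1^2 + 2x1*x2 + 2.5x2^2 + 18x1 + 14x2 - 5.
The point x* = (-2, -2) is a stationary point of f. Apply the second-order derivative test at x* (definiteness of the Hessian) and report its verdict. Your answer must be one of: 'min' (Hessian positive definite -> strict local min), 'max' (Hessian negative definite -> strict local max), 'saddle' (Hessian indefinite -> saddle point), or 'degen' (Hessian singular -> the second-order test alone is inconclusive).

Compute the Hessian H = grad^2 f:
  H = [[7, 2], [2, 5]]
Verify stationarity: grad f(x*) = H x* + g = (0, 0).
Eigenvalues of H: 3.7639, 8.2361.
Both eigenvalues > 0, so H is positive definite -> x* is a strict local min.

min


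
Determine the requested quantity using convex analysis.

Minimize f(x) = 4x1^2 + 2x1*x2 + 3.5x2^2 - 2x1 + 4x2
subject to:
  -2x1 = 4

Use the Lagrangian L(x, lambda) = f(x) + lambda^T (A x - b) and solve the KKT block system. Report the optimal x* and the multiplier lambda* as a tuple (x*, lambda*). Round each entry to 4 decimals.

Form the Lagrangian:
  L(x, lambda) = (1/2) x^T Q x + c^T x + lambda^T (A x - b)
Stationarity (grad_x L = 0): Q x + c + A^T lambda = 0.
Primal feasibility: A x = b.

This gives the KKT block system:
  [ Q   A^T ] [ x     ]   [-c ]
  [ A    0  ] [ lambda ] = [ b ]

Solving the linear system:
  x*      = (-2, 0)
  lambda* = (-9)
  f(x*)   = 20

x* = (-2, 0), lambda* = (-9)


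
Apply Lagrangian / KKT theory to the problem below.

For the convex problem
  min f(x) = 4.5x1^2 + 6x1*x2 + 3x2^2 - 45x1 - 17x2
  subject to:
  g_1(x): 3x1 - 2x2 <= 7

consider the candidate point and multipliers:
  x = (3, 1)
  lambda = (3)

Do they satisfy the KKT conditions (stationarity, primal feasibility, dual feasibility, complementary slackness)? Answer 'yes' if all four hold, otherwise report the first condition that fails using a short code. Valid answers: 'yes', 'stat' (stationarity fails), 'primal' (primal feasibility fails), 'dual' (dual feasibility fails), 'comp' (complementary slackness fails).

Gradient of f: grad f(x) = Q x + c = (-12, 7)
Constraint values g_i(x) = a_i^T x - b_i:
  g_1((3, 1)) = 0
Stationarity residual: grad f(x) + sum_i lambda_i a_i = (-3, 1)
  -> stationarity FAILS
Primal feasibility (all g_i <= 0): OK
Dual feasibility (all lambda_i >= 0): OK
Complementary slackness (lambda_i * g_i(x) = 0 for all i): OK

Verdict: the first failing condition is stationarity -> stat.

stat


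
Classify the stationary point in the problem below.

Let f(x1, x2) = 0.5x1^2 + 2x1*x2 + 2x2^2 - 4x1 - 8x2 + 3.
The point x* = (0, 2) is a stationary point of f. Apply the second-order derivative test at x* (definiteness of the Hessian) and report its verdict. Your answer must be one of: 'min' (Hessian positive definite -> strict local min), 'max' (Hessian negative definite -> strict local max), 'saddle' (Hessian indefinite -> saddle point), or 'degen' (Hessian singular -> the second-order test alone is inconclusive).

Compute the Hessian H = grad^2 f:
  H = [[1, 2], [2, 4]]
Verify stationarity: grad f(x*) = H x* + g = (0, 0).
Eigenvalues of H: 0, 5.
H has a zero eigenvalue (singular; positive semidefinite but not definite), so H is neither positive definite, negative definite, nor indefinite. The second-order test alone is inconclusive -> degen.
(Indeed, f is constant along the null direction of H through x*, so x* is not a strict local extremum.)

degen


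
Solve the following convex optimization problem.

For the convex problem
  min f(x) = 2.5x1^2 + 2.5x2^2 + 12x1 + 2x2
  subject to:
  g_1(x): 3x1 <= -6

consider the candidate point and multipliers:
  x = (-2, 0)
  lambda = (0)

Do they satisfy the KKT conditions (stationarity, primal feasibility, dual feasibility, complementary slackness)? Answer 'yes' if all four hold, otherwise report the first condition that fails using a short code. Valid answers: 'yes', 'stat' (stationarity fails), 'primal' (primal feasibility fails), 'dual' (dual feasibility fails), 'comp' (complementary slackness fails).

Gradient of f: grad f(x) = Q x + c = (2, 2)
Constraint values g_i(x) = a_i^T x - b_i:
  g_1((-2, 0)) = 0
Stationarity residual: grad f(x) + sum_i lambda_i a_i = (2, 2)
  -> stationarity FAILS
Primal feasibility (all g_i <= 0): OK
Dual feasibility (all lambda_i >= 0): OK
Complementary slackness (lambda_i * g_i(x) = 0 for all i): OK

Verdict: the first failing condition is stationarity -> stat.

stat


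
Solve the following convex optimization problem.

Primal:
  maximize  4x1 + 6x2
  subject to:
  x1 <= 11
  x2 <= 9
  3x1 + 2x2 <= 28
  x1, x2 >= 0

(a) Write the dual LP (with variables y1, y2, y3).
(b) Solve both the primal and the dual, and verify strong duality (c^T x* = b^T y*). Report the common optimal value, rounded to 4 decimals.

The standard primal-dual pair for 'max c^T x s.t. A x <= b, x >= 0' is:
  Dual:  min b^T y  s.t.  A^T y >= c,  y >= 0.

So the dual LP is:
  minimize  11y1 + 9y2 + 28y3
  subject to:
    y1 + 3y3 >= 4
    y2 + 2y3 >= 6
    y1, y2, y3 >= 0

Solving the primal: x* = (3.3333, 9).
  primal value c^T x* = 67.3333.
Solving the dual: y* = (0, 3.3333, 1.3333).
  dual value b^T y* = 67.3333.
Strong duality: c^T x* = b^T y*. Confirmed.

67.3333


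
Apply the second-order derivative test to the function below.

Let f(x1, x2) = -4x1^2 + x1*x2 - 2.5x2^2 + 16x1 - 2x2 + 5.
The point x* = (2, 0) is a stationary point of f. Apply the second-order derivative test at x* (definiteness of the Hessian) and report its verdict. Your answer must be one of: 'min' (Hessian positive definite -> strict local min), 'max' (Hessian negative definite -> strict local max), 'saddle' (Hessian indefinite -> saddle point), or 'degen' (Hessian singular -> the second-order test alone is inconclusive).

Compute the Hessian H = grad^2 f:
  H = [[-8, 1], [1, -5]]
Verify stationarity: grad f(x*) = H x* + g = (0, 0).
Eigenvalues of H: -8.3028, -4.6972.
Both eigenvalues < 0, so H is negative definite -> x* is a strict local max.

max


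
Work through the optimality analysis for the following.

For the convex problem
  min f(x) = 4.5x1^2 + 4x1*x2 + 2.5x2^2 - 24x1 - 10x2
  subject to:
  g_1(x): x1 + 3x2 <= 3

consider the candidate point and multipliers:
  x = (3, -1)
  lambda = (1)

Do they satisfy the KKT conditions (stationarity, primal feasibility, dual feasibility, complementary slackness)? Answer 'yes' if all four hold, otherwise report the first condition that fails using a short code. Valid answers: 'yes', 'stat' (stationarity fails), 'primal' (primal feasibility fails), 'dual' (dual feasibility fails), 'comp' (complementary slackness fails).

Gradient of f: grad f(x) = Q x + c = (-1, -3)
Constraint values g_i(x) = a_i^T x - b_i:
  g_1((3, -1)) = -3
Stationarity residual: grad f(x) + sum_i lambda_i a_i = (0, 0)
  -> stationarity OK
Primal feasibility (all g_i <= 0): OK
Dual feasibility (all lambda_i >= 0): OK
Complementary slackness (lambda_i * g_i(x) = 0 for all i): FAILS

Verdict: the first failing condition is complementary_slackness -> comp.

comp
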